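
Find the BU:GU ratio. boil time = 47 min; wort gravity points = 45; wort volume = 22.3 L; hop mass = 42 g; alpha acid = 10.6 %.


U = 1.65·0.000125^(GP/1000)·(1−e^(−0.04t))/4.15;  IBU = (α/100)·m·U·1000/V;  BU:GU = IBU/GP
U = 1.65·0.000125^(45/1000)·(1−e^(−0.04·47))/4.15 = 0.2248
IBU = (10.6/100)·42·0.2248·1000/22.3 = 44.8891
BU:GU = 44.8891/45

0.9975


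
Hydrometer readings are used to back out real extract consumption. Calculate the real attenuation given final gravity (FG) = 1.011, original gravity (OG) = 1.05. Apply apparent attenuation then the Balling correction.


AA = (OG−FG)/(OG−1)·100;  RA = AA·0.8192
AA = (1.05 − 1.011)/(1.05 − 1)·100 = 78.0000
RA = 78.0000·0.8192

63.8976 %


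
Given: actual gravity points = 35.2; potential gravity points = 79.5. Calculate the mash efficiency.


efficiency = actual / potential × 100
efficiency = 35.2 / 79.5 × 100

44.2767 %


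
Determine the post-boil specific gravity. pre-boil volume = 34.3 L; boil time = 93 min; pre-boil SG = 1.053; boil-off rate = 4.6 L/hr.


V_post = V_pre − rate·(t/60);  SG_post = 1 + (SG_pre−1)·V_pre/V_post
V_post = 34.3 − 4.6·(93/60) = 27.1700
SG_post = 1 + (1.053 − 1)·34.3/27.1700

1.0669


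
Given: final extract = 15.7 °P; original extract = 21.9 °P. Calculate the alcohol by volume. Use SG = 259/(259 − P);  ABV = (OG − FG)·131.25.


OG = 259/(259 − 21.9) = 1.0924
FG = 259/(259 − 15.7) = 1.0645
ABV = (1.0924 − 1.0645)·131.25

3.6536 % ABV


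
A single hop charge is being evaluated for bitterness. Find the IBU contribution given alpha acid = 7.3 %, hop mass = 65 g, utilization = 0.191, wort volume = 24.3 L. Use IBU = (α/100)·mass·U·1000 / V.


IBU = (7.3/100)·65·0.191·1000 / 24.3

37.2961 IBU


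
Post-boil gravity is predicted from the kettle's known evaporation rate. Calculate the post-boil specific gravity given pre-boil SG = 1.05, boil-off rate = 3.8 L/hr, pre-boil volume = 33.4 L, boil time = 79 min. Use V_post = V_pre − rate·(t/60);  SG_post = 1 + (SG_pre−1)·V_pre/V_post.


V_post = 33.4 − 3.8·(79/60) = 28.3967
SG_post = 1 + (1.05 − 1)·33.4/28.3967

1.0588


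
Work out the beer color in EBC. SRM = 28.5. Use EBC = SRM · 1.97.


EBC = 28.5 · 1.97

56.1450 EBC


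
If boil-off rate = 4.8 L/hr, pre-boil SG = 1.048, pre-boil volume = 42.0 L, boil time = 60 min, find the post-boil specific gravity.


V_post = V_pre − rate·(t/60);  SG_post = 1 + (SG_pre−1)·V_pre/V_post
V_post = 42.0 − 4.8·(60/60) = 37.2000
SG_post = 1 + (1.048 − 1)·42.0/37.2000

1.0542


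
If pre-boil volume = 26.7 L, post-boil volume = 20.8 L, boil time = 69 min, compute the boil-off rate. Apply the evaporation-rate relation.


rate = (V_pre − V_post) / (t_min/60)
rate = (26.7 − 20.8) / (69/60)

5.1304 L/hr


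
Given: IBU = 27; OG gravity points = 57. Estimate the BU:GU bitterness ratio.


BU:GU = IBU / OG_points
BU:GU = 27 / 57

0.4737


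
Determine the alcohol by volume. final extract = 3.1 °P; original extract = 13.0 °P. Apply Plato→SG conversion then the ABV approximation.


SG = 259/(259 − P);  ABV = (OG − FG)·131.25
OG = 259/(259 − 13.0) = 1.0528
FG = 259/(259 − 3.1) = 1.0121
ABV = (1.0528 − 1.0121)·131.25

5.3460 % ABV


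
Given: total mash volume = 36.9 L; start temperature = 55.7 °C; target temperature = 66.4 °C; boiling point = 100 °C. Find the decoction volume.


V_dec = V_total·(T_target − T_start)/(T_boil − T_start)
V_dec = 36.9·(66.4 − 55.7)/(100 − 55.7)

8.9126 L


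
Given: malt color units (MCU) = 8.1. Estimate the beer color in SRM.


SRM = 1.4922 · MCU^0.6859
SRM = 1.4922 · 8.1^0.6859

6.2655 SRM


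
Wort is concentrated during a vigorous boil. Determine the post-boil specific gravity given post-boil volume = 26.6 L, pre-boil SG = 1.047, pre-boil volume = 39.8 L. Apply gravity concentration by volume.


SG_post = 1 + (SG_pre − 1)·V_pre/V_post
pts_pre = (1.047 − 1)·1000 = 47.0000
pts_post = 47.0000·39.8/26.6 = 70.3233
SG_post = 1 + 70.3233/1000

1.0703


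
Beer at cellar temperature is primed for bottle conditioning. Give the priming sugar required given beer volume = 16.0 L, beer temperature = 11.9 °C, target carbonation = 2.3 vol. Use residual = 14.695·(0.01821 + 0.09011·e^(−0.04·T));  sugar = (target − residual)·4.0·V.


residual = 14.695·(0.01821 + 0.09011·e^(−0.04·11.9)) = 1.0903
sugar = (2.3 − 1.0903)·4.0·16.0

77.4239 g


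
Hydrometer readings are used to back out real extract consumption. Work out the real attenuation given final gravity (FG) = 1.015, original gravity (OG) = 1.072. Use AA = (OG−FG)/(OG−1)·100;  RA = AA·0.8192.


AA = (1.072 − 1.015)/(1.072 − 1)·100 = 79.1667
RA = 79.1667·0.8192

64.8533 %


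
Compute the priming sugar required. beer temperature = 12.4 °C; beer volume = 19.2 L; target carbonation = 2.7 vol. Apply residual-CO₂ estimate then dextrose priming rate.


residual = 14.695·(0.01821 + 0.09011·e^(−0.04·T));  sugar = (target − residual)·4.0·V
residual = 14.695·(0.01821 + 0.09011·e^(−0.04·12.4)) = 1.0740
sugar = (2.7 − 1.0740)·4.0·19.2

124.8797 g


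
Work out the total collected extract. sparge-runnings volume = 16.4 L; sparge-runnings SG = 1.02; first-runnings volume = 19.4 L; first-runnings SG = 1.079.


total = Σ (SG_i − 1)·1000·V_i
first = (1.079 − 1)·1000·19.4 = 1532.6000
sparge = (1.02 − 1)·1000·16.4 = 328.0000
total = 1532.6000 + 328.0000

1860.6000 gravity·L


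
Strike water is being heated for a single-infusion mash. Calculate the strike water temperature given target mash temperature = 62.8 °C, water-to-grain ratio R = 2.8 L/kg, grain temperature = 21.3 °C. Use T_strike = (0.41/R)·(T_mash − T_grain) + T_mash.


T_strike = (0.41/2.8)·(62.8 − 21.3) + 62.8

68.8768 °C


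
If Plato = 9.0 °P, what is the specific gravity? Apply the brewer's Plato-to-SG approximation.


SG = 259/(259 − P)
SG = 259/(259 − 9.0)

1.0360


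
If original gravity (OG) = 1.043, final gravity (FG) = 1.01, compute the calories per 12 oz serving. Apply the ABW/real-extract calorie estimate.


ABW = (OG−FG)·131.25·0.79/FG;  °P = 259 − 259/SG (for OG→OE and FG→AE);  RE = 0.1808·OE + 0.8192·AE;  Cal = (6.9·ABW + 4·(RE−0.1))·FG·3.55
ABW = (1.043 − 1.01)·131.25·0.79/1.01 = 3.3878
OE = 259 − 259/1.043 = 10.6779 °P
AE = 259 − 259/1.01 = 2.5644 °P
RE = 0.1808·10.6779 + 0.8192·2.5644 = 4.0313 °P
Cal = (6.9·3.3878 + 4·(4.0313−0.1))·1.01·3.55

140.1966 kcal


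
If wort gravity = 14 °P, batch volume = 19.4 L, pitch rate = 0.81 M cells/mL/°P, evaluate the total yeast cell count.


cells (billions) = rate · V_L · °P
cells = 0.81 · 19.4 · 14

219.9960 billion cells


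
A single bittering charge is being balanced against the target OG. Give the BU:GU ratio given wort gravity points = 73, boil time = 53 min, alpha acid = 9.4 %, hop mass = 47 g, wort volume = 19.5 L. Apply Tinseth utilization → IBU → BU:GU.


U = 1.65·0.000125^(GP/1000)·(1−e^(−0.04t))/4.15;  IBU = (α/100)·m·U·1000/V;  BU:GU = IBU/GP
U = 1.65·0.000125^(73/1000)·(1−e^(−0.04·53))/4.15 = 0.1815
IBU = (9.4/100)·47·0.1815·1000/19.5 = 41.1309
BU:GU = 41.1309/73

0.5634


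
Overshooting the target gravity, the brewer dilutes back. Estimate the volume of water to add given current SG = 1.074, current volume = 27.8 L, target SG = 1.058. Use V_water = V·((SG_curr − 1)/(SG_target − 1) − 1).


V_water = 27.8·((1.074 − 1)/(1.058 − 1) − 1)

7.6690 L


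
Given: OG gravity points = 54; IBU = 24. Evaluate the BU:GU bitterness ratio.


BU:GU = IBU / OG_points
BU:GU = 24 / 54

0.4444


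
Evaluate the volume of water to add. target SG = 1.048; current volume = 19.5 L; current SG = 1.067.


V_water = V·((SG_curr − 1)/(SG_target − 1) − 1)
V_water = 19.5·((1.067 − 1)/(1.048 − 1) − 1)

7.7187 L


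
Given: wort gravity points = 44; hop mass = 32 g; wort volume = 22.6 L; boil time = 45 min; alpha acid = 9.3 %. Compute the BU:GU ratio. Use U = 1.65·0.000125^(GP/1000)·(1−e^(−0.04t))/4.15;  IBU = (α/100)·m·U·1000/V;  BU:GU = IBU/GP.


U = 1.65·0.000125^(44/1000)·(1−e^(−0.04·45))/4.15 = 0.2235
IBU = (9.3/100)·32·0.2235·1000/22.6 = 29.4276
BU:GU = 29.4276/44

0.6688


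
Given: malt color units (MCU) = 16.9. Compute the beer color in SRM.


SRM = 1.4922 · MCU^0.6859
SRM = 1.4922 · 16.9^0.6859

10.3761 SRM


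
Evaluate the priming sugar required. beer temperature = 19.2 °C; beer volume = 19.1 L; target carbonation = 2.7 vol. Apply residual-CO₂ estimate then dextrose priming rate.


residual = 14.695·(0.01821 + 0.09011·e^(−0.04·T));  sugar = (target − residual)·4.0·V
residual = 14.695·(0.01821 + 0.09011·e^(−0.04·19.2)) = 0.8819
sugar = (2.7 − 0.8819)·4.0·19.1

138.9006 g


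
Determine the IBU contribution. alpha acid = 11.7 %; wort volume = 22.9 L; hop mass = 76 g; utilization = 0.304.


IBU = (α/100)·mass·U·1000 / V
IBU = (11.7/100)·76·0.304·1000 / 22.9

118.0423 IBU


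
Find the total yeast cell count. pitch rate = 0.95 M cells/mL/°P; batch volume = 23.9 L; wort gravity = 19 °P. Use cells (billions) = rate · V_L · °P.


cells = 0.95 · 23.9 · 19

431.3950 billion cells


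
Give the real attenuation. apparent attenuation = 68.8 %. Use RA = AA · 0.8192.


RA = 68.8 · 0.8192

56.3610 %


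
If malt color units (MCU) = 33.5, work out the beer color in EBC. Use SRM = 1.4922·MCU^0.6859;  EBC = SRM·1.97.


SRM = 1.4922·33.5^0.6859 = 16.5903
EBC = 16.5903·1.97

32.6830 EBC


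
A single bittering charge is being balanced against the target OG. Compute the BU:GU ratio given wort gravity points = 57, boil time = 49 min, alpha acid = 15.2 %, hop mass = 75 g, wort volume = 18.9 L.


U = 1.65·0.000125^(GP/1000)·(1−e^(−0.04t))/4.15;  IBU = (α/100)·m·U·1000/V;  BU:GU = IBU/GP
U = 1.65·0.000125^(57/1000)·(1−e^(−0.04·49))/4.15 = 0.2047
IBU = (15.2/100)·75·0.2047·1000/18.9 = 123.4433
BU:GU = 123.4433/57

2.1657


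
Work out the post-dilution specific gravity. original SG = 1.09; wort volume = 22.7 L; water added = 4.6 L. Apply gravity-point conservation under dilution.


SG_new = 1 + (SG_old − 1)·V_old/(V_old + V_water)
pts = (1.09 − 1)·1000·22.7/(22.7 + 4.6) = 74.8352
SG_new = 1 + 74.8352/1000

1.0748


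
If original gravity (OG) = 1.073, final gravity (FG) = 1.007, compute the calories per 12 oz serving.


ABW = (OG−FG)·131.25·0.79/FG;  °P = 259 − 259/SG (for OG→OE and FG→AE);  RE = 0.1808·OE + 0.8192·AE;  Cal = (6.9·ABW + 4·(RE−0.1))·FG·3.55
ABW = (1.073 − 1.007)·131.25·0.79/1.007 = 6.7958
OE = 259 − 259/1.073 = 17.6207 °P
AE = 259 − 259/1.007 = 1.8004 °P
RE = 0.1808·17.6207 + 0.8192·1.8004 = 4.6607 °P
Cal = (6.9·6.7958 + 4·(4.6607−0.1))·1.007·3.55

232.8438 kcal


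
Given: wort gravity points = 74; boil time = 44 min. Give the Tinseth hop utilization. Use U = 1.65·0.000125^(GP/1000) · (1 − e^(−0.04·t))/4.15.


bigness = 1.65·0.000125^(74/1000) = 0.8485
boil_factor = (1 − e^(−0.04·44))/4.15 = 0.1995
U = 0.8485 · 0.1995

0.1693


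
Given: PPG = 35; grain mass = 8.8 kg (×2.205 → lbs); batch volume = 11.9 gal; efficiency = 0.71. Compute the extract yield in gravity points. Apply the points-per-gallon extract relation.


points = lbs × PPG × eff / vol
lbs = 8.8 × 2.205 = 19.4040
points = 19.4040 × 35 × 0.71 / 11.9

40.5201 points


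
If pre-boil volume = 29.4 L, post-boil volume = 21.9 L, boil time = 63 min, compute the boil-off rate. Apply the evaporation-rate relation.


rate = (V_pre − V_post) / (t_min/60)
rate = (29.4 − 21.9) / (63/60)

7.1429 L/hr


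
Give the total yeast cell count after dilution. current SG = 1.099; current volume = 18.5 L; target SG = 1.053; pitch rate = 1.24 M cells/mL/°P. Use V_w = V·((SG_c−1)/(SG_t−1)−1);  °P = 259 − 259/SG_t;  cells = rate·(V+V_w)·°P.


V_w = 18.5·((1.099−1)/(1.053−1)−1) = 16.0566
V_final = 18.5 + 16.0566 = 34.5566
°P = 259 − 259/1.053 = 13.0361
cells = 1.24·34.5566·13.0361

558.5988 billion cells


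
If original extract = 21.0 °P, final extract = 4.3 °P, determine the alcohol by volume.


SG = 259/(259 − P);  ABV = (OG − FG)·131.25
OG = 259/(259 − 21.0) = 1.0882
FG = 259/(259 − 4.3) = 1.0169
ABV = (1.0882 − 1.0169)·131.25

9.3650 % ABV


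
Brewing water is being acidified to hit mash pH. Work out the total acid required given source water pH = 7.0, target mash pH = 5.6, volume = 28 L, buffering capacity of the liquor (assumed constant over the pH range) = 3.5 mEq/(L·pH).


acid = buffering capacity · (pH_source − pH_target) · V
acid = 3.5 · (7.0 − 5.6) · 28

137.2000 mEq


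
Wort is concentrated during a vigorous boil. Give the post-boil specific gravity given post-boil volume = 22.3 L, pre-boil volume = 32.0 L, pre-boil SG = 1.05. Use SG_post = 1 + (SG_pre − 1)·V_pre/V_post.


pts_pre = (1.05 − 1)·1000 = 50.0000
pts_post = 50.0000·32.0/22.3 = 71.7489
SG_post = 1 + 71.7489/1000

1.0717


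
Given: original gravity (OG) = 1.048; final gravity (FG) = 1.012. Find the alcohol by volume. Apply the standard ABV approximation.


ABV = (OG − FG) · 131.25
ABV = (1.048 − 1.012) · 131.25

4.7250 % ABV


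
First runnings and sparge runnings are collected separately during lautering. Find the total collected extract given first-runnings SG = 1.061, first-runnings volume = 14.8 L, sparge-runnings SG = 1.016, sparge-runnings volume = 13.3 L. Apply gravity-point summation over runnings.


total = Σ (SG_i − 1)·1000·V_i
first = (1.061 − 1)·1000·14.8 = 902.8000
sparge = (1.016 − 1)·1000·13.3 = 212.8000
total = 902.8000 + 212.8000

1115.6000 gravity·L


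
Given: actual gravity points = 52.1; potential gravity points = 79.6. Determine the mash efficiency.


efficiency = actual / potential × 100
efficiency = 52.1 / 79.6 × 100

65.4523 %


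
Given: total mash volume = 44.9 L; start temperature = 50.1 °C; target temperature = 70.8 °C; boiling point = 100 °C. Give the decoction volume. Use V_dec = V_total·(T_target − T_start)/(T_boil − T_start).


V_dec = 44.9·(70.8 − 50.1)/(100 − 50.1)

18.6259 L


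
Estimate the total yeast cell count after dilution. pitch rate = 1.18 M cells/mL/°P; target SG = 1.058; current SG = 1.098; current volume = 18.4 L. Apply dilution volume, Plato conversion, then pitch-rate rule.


V_w = V·((SG_c−1)/(SG_t−1)−1);  °P = 259 − 259/SG_t;  cells = rate·(V+V_w)·°P
V_w = 18.4·((1.098−1)/(1.058−1)−1) = 12.6897
V_final = 18.4 + 12.6897 = 31.0897
°P = 259 − 259/1.058 = 14.1985
cells = 1.18·31.0897·14.1985

520.8828 billion cells


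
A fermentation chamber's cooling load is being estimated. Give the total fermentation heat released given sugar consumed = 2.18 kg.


Q = m_sugar · 590 kJ/kg
Q = 2.18 · 590

1286.2000 kJ


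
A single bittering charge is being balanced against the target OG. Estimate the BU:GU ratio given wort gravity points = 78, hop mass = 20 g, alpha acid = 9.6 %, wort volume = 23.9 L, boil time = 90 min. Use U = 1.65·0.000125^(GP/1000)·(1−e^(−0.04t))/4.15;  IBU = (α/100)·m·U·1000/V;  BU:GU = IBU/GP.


U = 1.65·0.000125^(78/1000)·(1−e^(−0.04·90))/4.15 = 0.1919
IBU = (9.6/100)·20·0.1919·1000/23.9 = 15.4123
BU:GU = 15.4123/78

0.1976


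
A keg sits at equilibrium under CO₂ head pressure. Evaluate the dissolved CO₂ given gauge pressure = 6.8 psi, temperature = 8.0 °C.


vols = (P + 14.695)·(0.01821 + 0.09011·e^(−0.04·T))
vols = (6.8 + 14.695)·(0.01821 + 0.09011·e^(−0.04·8.0))

1.7979 volumes


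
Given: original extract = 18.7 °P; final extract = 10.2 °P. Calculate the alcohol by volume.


SG = 259/(259 − P);  ABV = (OG − FG)·131.25
OG = 259/(259 − 18.7) = 1.0778
FG = 259/(259 − 10.2) = 1.0410
ABV = (1.0778 − 1.0410)·131.25

4.8330 % ABV


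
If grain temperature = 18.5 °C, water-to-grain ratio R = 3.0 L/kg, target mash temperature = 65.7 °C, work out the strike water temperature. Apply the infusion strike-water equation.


T_strike = (0.41/R)·(T_mash − T_grain) + T_mash
T_strike = (0.41/3.0)·(65.7 − 18.5) + 65.7

72.1507 °C


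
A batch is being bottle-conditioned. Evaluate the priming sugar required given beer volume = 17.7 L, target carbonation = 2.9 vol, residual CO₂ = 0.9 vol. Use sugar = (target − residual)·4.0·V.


sugar = (2.9 − 0.9)·4.0·17.7

141.6000 g


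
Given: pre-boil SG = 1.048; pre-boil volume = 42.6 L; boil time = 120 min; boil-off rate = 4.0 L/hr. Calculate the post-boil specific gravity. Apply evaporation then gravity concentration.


V_post = V_pre − rate·(t/60);  SG_post = 1 + (SG_pre−1)·V_pre/V_post
V_post = 42.6 − 4.0·(120/60) = 34.6000
SG_post = 1 + (1.048 − 1)·42.6/34.6000

1.0591


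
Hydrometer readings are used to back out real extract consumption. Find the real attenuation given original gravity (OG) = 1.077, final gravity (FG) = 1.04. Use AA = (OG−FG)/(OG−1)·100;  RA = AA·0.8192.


AA = (1.077 − 1.04)/(1.077 − 1)·100 = 48.0519
RA = 48.0519·0.8192

39.3642 %


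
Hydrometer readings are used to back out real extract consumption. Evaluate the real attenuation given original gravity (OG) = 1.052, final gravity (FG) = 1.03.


AA = (OG−FG)/(OG−1)·100;  RA = AA·0.8192
AA = (1.052 − 1.03)/(1.052 − 1)·100 = 42.3077
RA = 42.3077·0.8192

34.6585 %


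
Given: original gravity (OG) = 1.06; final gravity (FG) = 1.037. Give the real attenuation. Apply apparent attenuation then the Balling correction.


AA = (OG−FG)/(OG−1)·100;  RA = AA·0.8192
AA = (1.06 − 1.037)/(1.06 − 1)·100 = 38.3333
RA = 38.3333·0.8192

31.4027 %


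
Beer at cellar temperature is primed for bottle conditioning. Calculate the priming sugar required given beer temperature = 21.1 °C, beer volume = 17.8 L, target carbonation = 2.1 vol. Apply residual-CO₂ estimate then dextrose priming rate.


residual = 14.695·(0.01821 + 0.09011·e^(−0.04·T));  sugar = (target − residual)·4.0·V
residual = 14.695·(0.01821 + 0.09011·e^(−0.04·21.1)) = 0.8370
sugar = (2.1 − 0.8370)·4.0·17.8

89.9277 g


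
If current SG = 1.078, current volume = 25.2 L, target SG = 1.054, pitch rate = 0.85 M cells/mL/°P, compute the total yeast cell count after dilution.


V_w = V·((SG_c−1)/(SG_t−1)−1);  °P = 259 − 259/SG_t;  cells = rate·(V+V_w)·°P
V_w = 25.2·((1.078−1)/(1.054−1)−1) = 11.2000
V_final = 25.2 + 11.2000 = 36.4000
°P = 259 − 259/1.054 = 13.2694
cells = 0.85·36.4000·13.2694

410.5568 billion cells


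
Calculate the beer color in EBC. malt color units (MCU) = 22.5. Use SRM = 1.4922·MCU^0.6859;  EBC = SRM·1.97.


SRM = 1.4922·22.5^0.6859 = 12.6267
EBC = 12.6267·1.97

24.8746 EBC


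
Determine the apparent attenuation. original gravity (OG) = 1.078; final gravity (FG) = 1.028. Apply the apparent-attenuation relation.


AA = (OG − FG)/(OG − 1) · 100
AA = (1.078 − 1.028)/(1.078 − 1) · 100

64.1026 %


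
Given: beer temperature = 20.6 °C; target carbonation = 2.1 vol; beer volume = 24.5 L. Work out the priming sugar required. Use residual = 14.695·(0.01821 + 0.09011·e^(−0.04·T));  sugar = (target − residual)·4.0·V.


residual = 14.695·(0.01821 + 0.09011·e^(−0.04·20.6)) = 0.8485
sugar = (2.1 − 0.8485)·4.0·24.5

122.6497 g


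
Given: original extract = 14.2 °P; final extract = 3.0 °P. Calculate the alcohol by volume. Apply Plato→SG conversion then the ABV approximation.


SG = 259/(259 − P);  ABV = (OG − FG)·131.25
OG = 259/(259 − 14.2) = 1.0580
FG = 259/(259 − 3.0) = 1.0117
ABV = (1.0580 − 1.0117)·131.25

6.0753 % ABV


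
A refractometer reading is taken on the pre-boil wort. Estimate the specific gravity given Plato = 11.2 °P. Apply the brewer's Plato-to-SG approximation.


SG = 259/(259 − P)
SG = 259/(259 − 11.2)

1.0452


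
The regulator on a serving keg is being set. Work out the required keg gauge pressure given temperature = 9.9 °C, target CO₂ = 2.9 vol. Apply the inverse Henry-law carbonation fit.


psi = vols/(0.01821 + 0.09011·e^(−0.04·T)) − 14.695
psi = 2.9/(0.01821 + 0.09011·e^(−0.04·9.9)) − 14.695

22.0815 psi


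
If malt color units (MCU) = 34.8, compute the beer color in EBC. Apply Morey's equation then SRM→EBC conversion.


SRM = 1.4922·MCU^0.6859;  EBC = SRM·1.97
SRM = 1.4922·34.8^0.6859 = 17.0293
EBC = 17.0293·1.97

33.5477 EBC


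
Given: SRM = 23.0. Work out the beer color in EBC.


EBC = SRM · 1.97
EBC = 23.0 · 1.97

45.3100 EBC


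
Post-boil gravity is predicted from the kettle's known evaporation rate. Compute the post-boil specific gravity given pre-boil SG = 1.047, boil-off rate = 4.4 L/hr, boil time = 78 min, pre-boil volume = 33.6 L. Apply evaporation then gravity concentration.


V_post = V_pre − rate·(t/60);  SG_post = 1 + (SG_pre−1)·V_pre/V_post
V_post = 33.6 − 4.4·(78/60) = 27.8800
SG_post = 1 + (1.047 − 1)·33.6/27.8800

1.0566


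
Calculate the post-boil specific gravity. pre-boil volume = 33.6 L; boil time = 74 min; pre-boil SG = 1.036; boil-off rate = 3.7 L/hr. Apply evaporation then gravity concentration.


V_post = V_pre − rate·(t/60);  SG_post = 1 + (SG_pre−1)·V_pre/V_post
V_post = 33.6 − 3.7·(74/60) = 29.0367
SG_post = 1 + (1.036 − 1)·33.6/29.0367

1.0417


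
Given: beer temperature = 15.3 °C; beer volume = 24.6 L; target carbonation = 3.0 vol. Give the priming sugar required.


residual = 14.695·(0.01821 + 0.09011·e^(−0.04·T));  sugar = (target − residual)·4.0·V
residual = 14.695·(0.01821 + 0.09011·e^(−0.04·15.3)) = 0.9856
sugar = (3.0 − 0.9856)·4.0·24.6

198.2125 g


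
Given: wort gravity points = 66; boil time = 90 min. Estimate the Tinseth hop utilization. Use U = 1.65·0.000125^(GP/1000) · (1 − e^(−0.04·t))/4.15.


bigness = 1.65·0.000125^(66/1000) = 0.9118
boil_factor = (1 − e^(−0.04·90))/4.15 = 0.2344
U = 0.9118 · 0.2344

0.2137


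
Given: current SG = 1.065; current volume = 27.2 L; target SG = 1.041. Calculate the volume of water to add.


V_water = V·((SG_curr − 1)/(SG_target − 1) − 1)
V_water = 27.2·((1.065 − 1)/(1.041 − 1) − 1)

15.9220 L


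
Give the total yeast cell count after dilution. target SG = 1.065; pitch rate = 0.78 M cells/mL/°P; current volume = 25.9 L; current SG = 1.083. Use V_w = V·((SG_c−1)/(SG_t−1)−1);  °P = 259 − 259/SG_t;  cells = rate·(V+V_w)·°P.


V_w = 25.9·((1.083−1)/(1.065−1)−1) = 7.1723
V_final = 25.9 + 7.1723 = 33.0723
°P = 259 − 259/1.065 = 15.8075
cells = 0.78·33.0723·15.8075

407.7769 billion cells


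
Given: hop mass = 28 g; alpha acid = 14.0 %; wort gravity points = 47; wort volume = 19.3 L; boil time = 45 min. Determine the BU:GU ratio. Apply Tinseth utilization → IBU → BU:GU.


U = 1.65·0.000125^(GP/1000)·(1−e^(−0.04t))/4.15;  IBU = (α/100)·m·U·1000/V;  BU:GU = IBU/GP
U = 1.65·0.000125^(47/1000)·(1−e^(−0.04·45))/4.15 = 0.2175
IBU = (14.0/100)·28·0.2175·1000/19.3 = 44.1825
BU:GU = 44.1825/47

0.9401


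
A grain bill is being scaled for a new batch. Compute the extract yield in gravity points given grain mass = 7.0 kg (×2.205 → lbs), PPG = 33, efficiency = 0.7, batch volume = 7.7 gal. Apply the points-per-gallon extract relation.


points = lbs × PPG × eff / vol
lbs = 7.0 × 2.205 = 15.4350
points = 15.4350 × 33 × 0.7 / 7.7

46.3050 points


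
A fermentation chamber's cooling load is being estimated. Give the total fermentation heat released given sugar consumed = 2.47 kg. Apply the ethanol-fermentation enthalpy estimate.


Q = m_sugar · 590 kJ/kg
Q = 2.47 · 590

1457.3000 kJ


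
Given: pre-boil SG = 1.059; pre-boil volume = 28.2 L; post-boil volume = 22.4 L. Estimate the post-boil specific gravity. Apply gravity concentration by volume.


SG_post = 1 + (SG_pre − 1)·V_pre/V_post
pts_pre = (1.059 − 1)·1000 = 59.0000
pts_post = 59.0000·28.2/22.4 = 74.2768
SG_post = 1 + 74.2768/1000

1.0743


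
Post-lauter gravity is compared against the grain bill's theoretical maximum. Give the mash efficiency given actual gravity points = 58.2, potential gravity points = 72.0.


efficiency = actual / potential × 100
efficiency = 58.2 / 72.0 × 100

80.8333 %


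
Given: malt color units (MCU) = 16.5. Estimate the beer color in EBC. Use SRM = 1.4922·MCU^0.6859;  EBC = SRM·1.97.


SRM = 1.4922·16.5^0.6859 = 10.2070
EBC = 10.2070·1.97

20.1078 EBC


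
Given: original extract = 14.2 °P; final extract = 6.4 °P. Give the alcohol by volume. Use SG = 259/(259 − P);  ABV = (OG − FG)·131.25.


OG = 259/(259 − 14.2) = 1.0580
FG = 259/(259 − 6.4) = 1.0253
ABV = (1.0580 − 1.0253)·131.25

4.2879 % ABV


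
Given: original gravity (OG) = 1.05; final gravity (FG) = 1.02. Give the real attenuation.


AA = (OG−FG)/(OG−1)·100;  RA = AA·0.8192
AA = (1.05 − 1.02)/(1.05 − 1)·100 = 60.0000
RA = 60.0000·0.8192

49.1520 %


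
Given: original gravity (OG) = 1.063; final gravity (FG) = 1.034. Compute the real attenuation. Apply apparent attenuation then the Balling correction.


AA = (OG−FG)/(OG−1)·100;  RA = AA·0.8192
AA = (1.063 − 1.034)/(1.063 − 1)·100 = 46.0317
RA = 46.0317·0.8192

37.7092 %


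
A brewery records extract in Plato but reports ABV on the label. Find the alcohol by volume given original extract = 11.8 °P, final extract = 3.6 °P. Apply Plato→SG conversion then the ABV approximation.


SG = 259/(259 − P);  ABV = (OG − FG)·131.25
OG = 259/(259 − 11.8) = 1.0477
FG = 259/(259 − 3.6) = 1.0141
ABV = (1.0477 − 1.0141)·131.25

4.4151 % ABV


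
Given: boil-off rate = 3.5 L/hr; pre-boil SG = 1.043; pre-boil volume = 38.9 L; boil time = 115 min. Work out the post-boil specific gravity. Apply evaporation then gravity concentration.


V_post = V_pre − rate·(t/60);  SG_post = 1 + (SG_pre−1)·V_pre/V_post
V_post = 38.9 − 3.5·(115/60) = 32.1917
SG_post = 1 + (1.043 − 1)·38.9/32.1917

1.0520


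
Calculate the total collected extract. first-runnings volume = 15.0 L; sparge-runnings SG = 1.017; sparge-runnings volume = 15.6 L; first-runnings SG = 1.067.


total = Σ (SG_i − 1)·1000·V_i
first = (1.067 − 1)·1000·15.0 = 1005.0000
sparge = (1.017 − 1)·1000·15.6 = 265.2000
total = 1005.0000 + 265.2000

1270.2000 gravity·L


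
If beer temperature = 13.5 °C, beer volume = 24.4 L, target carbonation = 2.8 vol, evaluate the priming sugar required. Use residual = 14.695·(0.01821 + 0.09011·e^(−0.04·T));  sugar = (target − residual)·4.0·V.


residual = 14.695·(0.01821 + 0.09011·e^(−0.04·13.5)) = 1.0393
sugar = (2.8 − 1.0393)·4.0·24.4

171.8490 g


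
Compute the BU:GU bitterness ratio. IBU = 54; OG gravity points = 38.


BU:GU = IBU / OG_points
BU:GU = 54 / 38

1.4211


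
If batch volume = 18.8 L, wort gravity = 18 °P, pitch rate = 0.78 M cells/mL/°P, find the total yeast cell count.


cells (billions) = rate · V_L · °P
cells = 0.78 · 18.8 · 18

263.9520 billion cells


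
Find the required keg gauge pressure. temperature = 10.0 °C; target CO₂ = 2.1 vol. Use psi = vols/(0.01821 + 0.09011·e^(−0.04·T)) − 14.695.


psi = 2.1/(0.01821 + 0.09011·e^(−0.04·10.0)) − 14.695

12.0183 psi


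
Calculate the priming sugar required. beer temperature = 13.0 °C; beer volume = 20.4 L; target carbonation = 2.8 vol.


residual = 14.695·(0.01821 + 0.09011·e^(−0.04·T));  sugar = (target − residual)·4.0·V
residual = 14.695·(0.01821 + 0.09011·e^(−0.04·13.0)) = 1.0548
sugar = (2.8 − 1.0548)·4.0·20.4

142.4050 g


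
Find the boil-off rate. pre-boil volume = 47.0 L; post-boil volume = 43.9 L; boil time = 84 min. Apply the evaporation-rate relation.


rate = (V_pre − V_post) / (t_min/60)
rate = (47.0 − 43.9) / (84/60)

2.2143 L/hr


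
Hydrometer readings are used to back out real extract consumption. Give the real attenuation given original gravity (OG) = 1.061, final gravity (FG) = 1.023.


AA = (OG−FG)/(OG−1)·100;  RA = AA·0.8192
AA = (1.061 − 1.023)/(1.061 − 1)·100 = 62.2951
RA = 62.2951·0.8192

51.0321 %


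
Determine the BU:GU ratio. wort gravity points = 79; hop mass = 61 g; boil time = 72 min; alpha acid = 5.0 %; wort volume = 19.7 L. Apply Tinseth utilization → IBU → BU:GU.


U = 1.65·0.000125^(GP/1000)·(1−e^(−0.04t))/4.15;  IBU = (α/100)·m·U·1000/V;  BU:GU = IBU/GP
U = 1.65·0.000125^(79/1000)·(1−e^(−0.04·72))/4.15 = 0.1845
IBU = (5.0/100)·61·0.1845·1000/19.7 = 28.5651
BU:GU = 28.5651/79

0.3616


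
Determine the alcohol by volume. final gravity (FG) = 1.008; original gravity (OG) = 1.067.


ABV = (OG − FG) · 131.25
ABV = (1.067 − 1.008) · 131.25

7.7437 % ABV


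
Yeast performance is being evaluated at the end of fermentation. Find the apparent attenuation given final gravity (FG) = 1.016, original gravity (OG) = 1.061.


AA = (OG − FG)/(OG − 1) · 100
AA = (1.061 − 1.016)/(1.061 − 1) · 100

73.7705 %


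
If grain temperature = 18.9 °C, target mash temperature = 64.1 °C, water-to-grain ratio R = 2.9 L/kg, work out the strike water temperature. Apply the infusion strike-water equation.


T_strike = (0.41/R)·(T_mash − T_grain) + T_mash
T_strike = (0.41/2.9)·(64.1 − 18.9) + 64.1

70.4903 °C


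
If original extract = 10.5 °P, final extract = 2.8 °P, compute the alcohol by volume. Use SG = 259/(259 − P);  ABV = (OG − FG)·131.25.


OG = 259/(259 − 10.5) = 1.0423
FG = 259/(259 − 2.8) = 1.0109
ABV = (1.0423 − 1.0109)·131.25

4.1113 % ABV


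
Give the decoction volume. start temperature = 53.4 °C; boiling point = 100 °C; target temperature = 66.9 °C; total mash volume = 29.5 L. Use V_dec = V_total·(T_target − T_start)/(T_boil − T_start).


V_dec = 29.5·(66.9 − 53.4)/(100 − 53.4)

8.5461 L


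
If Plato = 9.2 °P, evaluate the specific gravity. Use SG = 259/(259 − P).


SG = 259/(259 − 9.2)

1.0368


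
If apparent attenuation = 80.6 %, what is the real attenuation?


RA = AA · 0.8192
RA = 80.6 · 0.8192

66.0275 %


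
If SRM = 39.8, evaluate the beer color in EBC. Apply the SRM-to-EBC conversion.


EBC = SRM · 1.97
EBC = 39.8 · 1.97

78.4060 EBC


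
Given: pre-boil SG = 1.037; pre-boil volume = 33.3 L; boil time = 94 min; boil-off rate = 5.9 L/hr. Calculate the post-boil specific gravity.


V_post = V_pre − rate·(t/60);  SG_post = 1 + (SG_pre−1)·V_pre/V_post
V_post = 33.3 − 5.9·(94/60) = 24.0567
SG_post = 1 + (1.037 − 1)·33.3/24.0567

1.0512


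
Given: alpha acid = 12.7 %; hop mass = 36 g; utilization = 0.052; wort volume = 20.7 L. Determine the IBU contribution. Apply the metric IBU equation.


IBU = (α/100)·mass·U·1000 / V
IBU = (12.7/100)·36·0.052·1000 / 20.7

11.4852 IBU


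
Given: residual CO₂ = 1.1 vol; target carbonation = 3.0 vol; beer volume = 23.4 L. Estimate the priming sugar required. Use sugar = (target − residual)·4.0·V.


sugar = (3.0 − 1.1)·4.0·23.4

177.8400 g


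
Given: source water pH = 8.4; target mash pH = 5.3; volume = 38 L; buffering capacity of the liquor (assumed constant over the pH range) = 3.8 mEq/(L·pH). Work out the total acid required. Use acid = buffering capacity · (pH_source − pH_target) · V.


acid = 3.8 · (8.4 − 5.3) · 38

447.6400 mEq


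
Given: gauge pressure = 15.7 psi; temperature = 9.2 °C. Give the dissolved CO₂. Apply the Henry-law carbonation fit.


vols = (P + 14.695)·(0.01821 + 0.09011·e^(−0.04·T))
vols = (15.7 + 14.695)·(0.01821 + 0.09011·e^(−0.04·9.2))

2.4491 volumes


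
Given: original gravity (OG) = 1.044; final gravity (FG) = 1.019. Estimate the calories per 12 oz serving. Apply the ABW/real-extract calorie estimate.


ABW = (OG−FG)·131.25·0.79/FG;  °P = 259 − 259/SG (for OG→OE and FG→AE);  RE = 0.1808·OE + 0.8192·AE;  Cal = (6.9·ABW + 4·(RE−0.1))·FG·3.55
ABW = (1.044 − 1.019)·131.25·0.79/1.019 = 2.5439
OE = 259 − 259/1.044 = 10.9157 °P
AE = 259 − 259/1.019 = 4.8292 °P
RE = 0.1808·10.9157 + 0.8192·4.8292 = 5.9297 °P
Cal = (6.9·2.5439 + 4·(5.9297−0.1))·1.019·3.55

147.8499 kcal


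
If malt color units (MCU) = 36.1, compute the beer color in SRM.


SRM = 1.4922 · MCU^0.6859
SRM = 1.4922 · 36.1^0.6859

17.4631 SRM


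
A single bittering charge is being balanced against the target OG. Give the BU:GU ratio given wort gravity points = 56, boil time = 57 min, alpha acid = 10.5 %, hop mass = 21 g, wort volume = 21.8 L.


U = 1.65·0.000125^(GP/1000)·(1−e^(−0.04t))/4.15;  IBU = (α/100)·m·U·1000/V;  BU:GU = IBU/GP
U = 1.65·0.000125^(56/1000)·(1−e^(−0.04·57))/4.15 = 0.2158
IBU = (10.5/100)·21·0.2158·1000/21.8 = 21.8250
BU:GU = 21.8250/56

0.3897


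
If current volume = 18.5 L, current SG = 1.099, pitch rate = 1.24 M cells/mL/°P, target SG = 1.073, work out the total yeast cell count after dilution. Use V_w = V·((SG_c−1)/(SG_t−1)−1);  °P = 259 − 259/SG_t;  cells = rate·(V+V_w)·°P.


V_w = 18.5·((1.099−1)/(1.073−1)−1) = 6.5890
V_final = 18.5 + 6.5890 = 25.0890
°P = 259 − 259/1.073 = 17.6207
cells = 1.24·25.0890·17.6207

548.1869 billion cells


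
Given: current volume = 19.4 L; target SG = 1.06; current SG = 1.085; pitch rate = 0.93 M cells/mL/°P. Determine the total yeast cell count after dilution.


V_w = V·((SG_c−1)/(SG_t−1)−1);  °P = 259 − 259/SG_t;  cells = rate·(V+V_w)·°P
V_w = 19.4·((1.085−1)/(1.06−1)−1) = 8.0833
V_final = 19.4 + 8.0833 = 27.4833
°P = 259 − 259/1.06 = 14.6604
cells = 0.93·27.4833·14.6604

374.7119 billion cells


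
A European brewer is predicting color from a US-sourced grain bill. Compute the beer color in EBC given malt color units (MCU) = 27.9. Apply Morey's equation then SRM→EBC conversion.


SRM = 1.4922·MCU^0.6859;  EBC = SRM·1.97
SRM = 1.4922·27.9^0.6859 = 14.6341
EBC = 14.6341·1.97

28.8292 EBC


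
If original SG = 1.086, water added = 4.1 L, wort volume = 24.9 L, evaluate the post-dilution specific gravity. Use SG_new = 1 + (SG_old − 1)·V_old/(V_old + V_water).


pts = (1.086 − 1)·1000·24.9/(24.9 + 4.1) = 73.8414
SG_new = 1 + 73.8414/1000

1.0738


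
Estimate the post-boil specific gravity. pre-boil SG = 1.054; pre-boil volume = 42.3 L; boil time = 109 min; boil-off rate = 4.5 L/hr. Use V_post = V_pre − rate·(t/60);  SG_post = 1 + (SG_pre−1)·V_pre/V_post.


V_post = 42.3 − 4.5·(109/60) = 34.1250
SG_post = 1 + (1.054 − 1)·42.3/34.1250

1.0669


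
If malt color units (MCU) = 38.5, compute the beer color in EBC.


SRM = 1.4922·MCU^0.6859;  EBC = SRM·1.97
SRM = 1.4922·38.5^0.6859 = 18.2513
EBC = 18.2513·1.97

35.9551 EBC


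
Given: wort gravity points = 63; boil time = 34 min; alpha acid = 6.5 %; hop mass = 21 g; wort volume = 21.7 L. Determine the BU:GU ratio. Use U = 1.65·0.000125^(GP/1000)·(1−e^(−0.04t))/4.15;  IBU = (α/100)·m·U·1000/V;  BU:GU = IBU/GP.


U = 1.65·0.000125^(63/1000)·(1−e^(−0.04·34))/4.15 = 0.1678
IBU = (6.5/100)·21·0.1678·1000/21.7 = 10.5536
BU:GU = 10.5536/63

0.1675


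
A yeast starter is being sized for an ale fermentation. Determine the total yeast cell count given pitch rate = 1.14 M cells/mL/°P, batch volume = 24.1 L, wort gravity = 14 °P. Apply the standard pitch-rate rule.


cells (billions) = rate · V_L · °P
cells = 1.14 · 24.1 · 14

384.6360 billion cells


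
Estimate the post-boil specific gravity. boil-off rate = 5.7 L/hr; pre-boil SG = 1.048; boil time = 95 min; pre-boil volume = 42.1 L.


V_post = V_pre − rate·(t/60);  SG_post = 1 + (SG_pre−1)·V_pre/V_post
V_post = 42.1 − 5.7·(95/60) = 33.0750
SG_post = 1 + (1.048 − 1)·42.1/33.0750

1.0611


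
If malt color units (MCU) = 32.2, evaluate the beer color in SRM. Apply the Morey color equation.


SRM = 1.4922 · MCU^0.6859
SRM = 1.4922 · 32.2^0.6859

16.1460 SRM


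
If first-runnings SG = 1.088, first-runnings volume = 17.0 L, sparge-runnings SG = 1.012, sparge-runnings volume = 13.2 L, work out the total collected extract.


total = Σ (SG_i − 1)·1000·V_i
first = (1.088 − 1)·1000·17.0 = 1496.0000
sparge = (1.012 − 1)·1000·13.2 = 158.4000
total = 1496.0000 + 158.4000

1654.4000 gravity·L


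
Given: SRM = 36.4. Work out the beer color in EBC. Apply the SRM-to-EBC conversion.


EBC = SRM · 1.97
EBC = 36.4 · 1.97

71.7080 EBC


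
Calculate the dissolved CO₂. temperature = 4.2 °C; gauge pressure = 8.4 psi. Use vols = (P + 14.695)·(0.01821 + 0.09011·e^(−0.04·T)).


vols = (8.4 + 14.695)·(0.01821 + 0.09011·e^(−0.04·4.2))

2.1798 volumes


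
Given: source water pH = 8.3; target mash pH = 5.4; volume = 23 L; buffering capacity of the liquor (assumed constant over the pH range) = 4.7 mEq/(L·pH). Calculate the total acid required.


acid = buffering capacity · (pH_source − pH_target) · V
acid = 4.7 · (8.3 − 5.4) · 23

313.4900 mEq


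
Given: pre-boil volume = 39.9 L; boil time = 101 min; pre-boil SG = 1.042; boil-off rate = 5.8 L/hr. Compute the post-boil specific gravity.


V_post = V_pre − rate·(t/60);  SG_post = 1 + (SG_pre−1)·V_pre/V_post
V_post = 39.9 − 5.8·(101/60) = 30.1367
SG_post = 1 + (1.042 − 1)·39.9/30.1367

1.0556


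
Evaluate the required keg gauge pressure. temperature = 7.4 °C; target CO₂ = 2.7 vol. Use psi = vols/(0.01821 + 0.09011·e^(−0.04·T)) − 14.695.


psi = 2.7/(0.01821 + 0.09011·e^(−0.04·7.4)) − 14.695

16.9830 psi


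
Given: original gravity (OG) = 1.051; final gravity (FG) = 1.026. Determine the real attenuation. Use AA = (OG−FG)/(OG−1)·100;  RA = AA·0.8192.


AA = (1.051 − 1.026)/(1.051 − 1)·100 = 49.0196
RA = 49.0196·0.8192

40.1569 %


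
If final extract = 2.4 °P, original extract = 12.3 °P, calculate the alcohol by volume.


SG = 259/(259 − P);  ABV = (OG − FG)·131.25
OG = 259/(259 − 12.3) = 1.0499
FG = 259/(259 − 2.4) = 1.0094
ABV = (1.0499 − 1.0094)·131.25

5.3163 % ABV


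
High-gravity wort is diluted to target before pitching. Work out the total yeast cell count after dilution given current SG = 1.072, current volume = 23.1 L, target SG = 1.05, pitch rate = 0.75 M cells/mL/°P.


V_w = V·((SG_c−1)/(SG_t−1)−1);  °P = 259 − 259/SG_t;  cells = rate·(V+V_w)·°P
V_w = 23.1·((1.072−1)/(1.05−1)−1) = 10.1640
V_final = 23.1 + 10.1640 = 33.2640
°P = 259 − 259/1.05 = 12.3333
cells = 0.75·33.2640·12.3333

307.6920 billion cells


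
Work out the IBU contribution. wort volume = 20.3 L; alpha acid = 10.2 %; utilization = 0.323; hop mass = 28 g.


IBU = (α/100)·mass·U·1000 / V
IBU = (10.2/100)·28·0.323·1000 / 20.3

45.4428 IBU


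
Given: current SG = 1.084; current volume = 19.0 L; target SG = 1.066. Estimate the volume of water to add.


V_water = V·((SG_curr − 1)/(SG_target − 1) − 1)
V_water = 19.0·((1.084 − 1)/(1.066 − 1) − 1)

5.1818 L


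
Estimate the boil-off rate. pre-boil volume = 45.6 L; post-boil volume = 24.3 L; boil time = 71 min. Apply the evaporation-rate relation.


rate = (V_pre − V_post) / (t_min/60)
rate = (45.6 − 24.3) / (71/60)

18.0000 L/hr


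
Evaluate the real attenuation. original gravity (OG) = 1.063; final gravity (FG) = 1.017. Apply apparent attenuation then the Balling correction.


AA = (OG−FG)/(OG−1)·100;  RA = AA·0.8192
AA = (1.063 − 1.017)/(1.063 − 1)·100 = 73.0159
RA = 73.0159·0.8192

59.8146 %


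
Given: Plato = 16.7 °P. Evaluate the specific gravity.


SG = 259/(259 − P)
SG = 259/(259 − 16.7)

1.0689
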